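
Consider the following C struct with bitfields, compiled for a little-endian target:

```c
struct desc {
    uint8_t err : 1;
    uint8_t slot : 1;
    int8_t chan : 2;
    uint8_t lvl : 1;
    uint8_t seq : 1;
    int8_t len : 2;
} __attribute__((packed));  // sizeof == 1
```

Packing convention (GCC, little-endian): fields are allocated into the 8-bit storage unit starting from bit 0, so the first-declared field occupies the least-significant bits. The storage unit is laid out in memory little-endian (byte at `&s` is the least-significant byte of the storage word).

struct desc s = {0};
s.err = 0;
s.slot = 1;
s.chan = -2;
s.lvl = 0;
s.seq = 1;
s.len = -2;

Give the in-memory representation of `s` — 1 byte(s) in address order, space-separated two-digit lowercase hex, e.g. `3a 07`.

[0+:1] err=0 & 0x1 = 0x0; word=0x00
[1+:1] slot=1 & 0x1 = 0x1; word=0x02
[2+:2] chan=-2 & 0x3 = 0x2; word=0x0a
[4+:1] lvl=0 & 0x1 = 0x0; word=0x0a
[5+:1] seq=1 & 0x1 = 0x1; word=0x2a
[6+:2] len=-2 & 0x3 = 0x2; word=0xaa
word = 0xaa → little-endian bytes:
  [0]=0xaa

aa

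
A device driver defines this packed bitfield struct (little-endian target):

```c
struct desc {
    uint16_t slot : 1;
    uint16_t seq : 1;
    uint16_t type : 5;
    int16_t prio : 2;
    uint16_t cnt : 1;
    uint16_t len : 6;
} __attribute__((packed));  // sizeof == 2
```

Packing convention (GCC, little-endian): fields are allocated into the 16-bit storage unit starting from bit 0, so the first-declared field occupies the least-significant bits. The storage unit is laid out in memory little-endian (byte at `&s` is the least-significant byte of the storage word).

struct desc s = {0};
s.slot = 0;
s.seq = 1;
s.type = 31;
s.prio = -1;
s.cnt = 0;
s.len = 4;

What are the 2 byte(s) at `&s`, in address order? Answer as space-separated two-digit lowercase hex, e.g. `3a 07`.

fe 11

[0+:1] slot=0 & 0x1 = 0x0; word=0x0000
[1+:1] seq=1 & 0x1 = 0x1; word=0x0002
[2+:5] type=31 & 0x1f = 0x1f; word=0x007e
[7+:2] prio=-1 & 0x3 = 0x3; word=0x01fe
[9+:1] cnt=0 & 0x1 = 0x0; word=0x01fe
[10+:6] len=4 & 0x3f = 0x4; word=0x11fe
word = 0x11fe → little-endian bytes:
  [0]=0xfe  [1]=0x11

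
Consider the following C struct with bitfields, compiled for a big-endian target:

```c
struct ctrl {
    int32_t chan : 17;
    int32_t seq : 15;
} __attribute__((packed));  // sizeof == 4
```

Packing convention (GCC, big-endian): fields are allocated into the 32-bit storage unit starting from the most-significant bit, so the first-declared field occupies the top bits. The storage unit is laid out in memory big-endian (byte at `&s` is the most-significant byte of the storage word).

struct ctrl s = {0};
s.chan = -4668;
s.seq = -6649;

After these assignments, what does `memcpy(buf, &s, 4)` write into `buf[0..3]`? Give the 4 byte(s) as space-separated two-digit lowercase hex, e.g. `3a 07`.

f6 e2 66 07

chan:17 = -4668 → 0x1edc4 << 15 → word 0xf6e20000
seq:15 = -6649 → 0x6607 << 0 → word 0xf6e26607
word = 0xf6e26607 → big-endian bytes:
  [0]=0xf6  [1]=0xe2  [2]=0x66  [3]=0x07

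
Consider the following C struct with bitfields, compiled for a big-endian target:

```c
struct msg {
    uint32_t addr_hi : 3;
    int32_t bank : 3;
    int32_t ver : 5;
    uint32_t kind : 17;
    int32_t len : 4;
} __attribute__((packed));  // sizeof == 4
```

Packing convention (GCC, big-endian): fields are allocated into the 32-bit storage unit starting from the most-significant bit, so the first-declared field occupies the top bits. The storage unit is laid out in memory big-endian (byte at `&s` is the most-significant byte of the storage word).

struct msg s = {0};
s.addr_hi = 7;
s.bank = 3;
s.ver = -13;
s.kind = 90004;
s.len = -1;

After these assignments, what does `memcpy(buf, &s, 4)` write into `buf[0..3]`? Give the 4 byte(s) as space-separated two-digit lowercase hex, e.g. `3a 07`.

ee 75 f9 4f

[29+:3] addr_hi=7 & 0x7 = 0x7; word=0xe0000000
[26+:3] bank=3 & 0x7 = 0x3; word=0xec000000
[21+:5] ver=-13 & 0x1f = 0x13; word=0xee600000
[4+:17] kind=90004 & 0x1ffff = 0x15f94; word=0xee75f940
[0+:4] len=-1 & 0xf = 0xf; word=0xee75f94f
word = 0xee75f94f → big-endian bytes:
  [0]=0xee  [1]=0x75  [2]=0xf9  [3]=0x4f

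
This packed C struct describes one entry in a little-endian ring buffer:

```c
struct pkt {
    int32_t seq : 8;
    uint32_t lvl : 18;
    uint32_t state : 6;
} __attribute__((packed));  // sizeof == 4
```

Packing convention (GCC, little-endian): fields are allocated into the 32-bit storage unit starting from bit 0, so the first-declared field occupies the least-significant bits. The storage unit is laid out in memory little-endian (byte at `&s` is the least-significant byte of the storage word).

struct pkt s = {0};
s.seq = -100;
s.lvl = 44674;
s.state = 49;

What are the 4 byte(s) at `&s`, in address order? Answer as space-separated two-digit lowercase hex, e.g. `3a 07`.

seq:8 = -100 → 0x9c << 0 → word 0x0000009c
lvl:18 = 44674 → 0xae82 << 8 → word 0x00ae829c
state:6 = 49 → 0x31 << 26 → word 0xc4ae829c
word = 0xc4ae829c → little-endian bytes:
  [0]=0x9c  [1]=0x82  [2]=0xae  [3]=0xc4

9c 82 ae c4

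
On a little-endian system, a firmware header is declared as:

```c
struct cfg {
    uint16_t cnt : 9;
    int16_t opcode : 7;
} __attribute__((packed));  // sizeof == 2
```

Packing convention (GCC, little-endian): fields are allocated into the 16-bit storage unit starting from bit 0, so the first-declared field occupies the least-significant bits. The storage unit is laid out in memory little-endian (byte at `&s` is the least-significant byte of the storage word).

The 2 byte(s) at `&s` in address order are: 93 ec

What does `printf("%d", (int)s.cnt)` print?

[0]=0x93 [1]=0xec (little-endian) → word 0xec93
cnt:9 @ bit 0 → (0xec93>>0)&0x1ff = 0x93  ←
opcode:7 @ bit 9 → (0xec93>>9)&0x7f = 0x76

147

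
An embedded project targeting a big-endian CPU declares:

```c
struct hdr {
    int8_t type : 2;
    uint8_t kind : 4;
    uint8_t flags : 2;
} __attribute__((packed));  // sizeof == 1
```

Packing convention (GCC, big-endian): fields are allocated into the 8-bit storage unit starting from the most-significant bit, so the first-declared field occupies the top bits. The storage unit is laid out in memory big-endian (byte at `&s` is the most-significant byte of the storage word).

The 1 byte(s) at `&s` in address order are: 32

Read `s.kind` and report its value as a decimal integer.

[0]=0x32 (big-endian) → word 0x32
type:2 @ bit 6 → (0x32>>6)&0x3 = 0x0
kind:4 @ bit 2 → (0x32>>2)&0xf = 0xc  ←
flags:2 @ bit 0 → (0x32>>0)&0x3 = 0x2

12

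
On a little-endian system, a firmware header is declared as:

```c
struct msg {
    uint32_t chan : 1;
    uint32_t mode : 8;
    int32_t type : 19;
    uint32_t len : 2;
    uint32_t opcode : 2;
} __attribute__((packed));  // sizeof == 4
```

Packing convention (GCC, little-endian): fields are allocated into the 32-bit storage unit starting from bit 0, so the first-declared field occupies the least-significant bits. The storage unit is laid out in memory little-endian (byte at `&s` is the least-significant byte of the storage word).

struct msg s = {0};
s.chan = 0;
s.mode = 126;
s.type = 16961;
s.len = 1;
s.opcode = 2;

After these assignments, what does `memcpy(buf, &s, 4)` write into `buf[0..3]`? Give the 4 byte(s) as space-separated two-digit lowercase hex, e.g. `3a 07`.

chan:1 = 0 → 0x0 << 0 → word 0x00000000
mode:8 = 126 → 0x7e << 1 → word 0x000000fc
type:19 = 16961 → 0x4241 << 9 → word 0x008482fc
len:2 = 1 → 0x1 << 28 → word 0x108482fc
opcode:2 = 2 → 0x2 << 30 → word 0x908482fc
word = 0x908482fc → little-endian bytes:
  [0]=0xfc  [1]=0x82  [2]=0x84  [3]=0x90

fc 82 84 90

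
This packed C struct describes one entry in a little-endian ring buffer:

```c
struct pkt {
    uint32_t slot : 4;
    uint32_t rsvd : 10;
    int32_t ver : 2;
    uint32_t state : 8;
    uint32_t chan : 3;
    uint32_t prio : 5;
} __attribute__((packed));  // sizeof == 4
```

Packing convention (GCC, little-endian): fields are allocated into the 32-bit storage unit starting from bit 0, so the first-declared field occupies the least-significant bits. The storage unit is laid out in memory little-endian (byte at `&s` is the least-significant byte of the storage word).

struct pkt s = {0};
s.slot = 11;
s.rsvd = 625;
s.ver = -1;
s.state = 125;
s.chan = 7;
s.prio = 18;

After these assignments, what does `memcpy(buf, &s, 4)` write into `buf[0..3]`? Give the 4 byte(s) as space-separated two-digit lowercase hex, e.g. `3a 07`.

1b e7 7d 97

[0+:4] slot=11 & 0xf = 0xb; word=0x0000000b
[4+:10] rsvd=625 & 0x3ff = 0x271; word=0x0000271b
[14+:2] ver=-1 & 0x3 = 0x3; word=0x0000e71b
[16+:8] state=125 & 0xff = 0x7d; word=0x007de71b
[24+:3] chan=7 & 0x7 = 0x7; word=0x077de71b
[27+:5] prio=18 & 0x1f = 0x12; word=0x977de71b
word = 0x977de71b → little-endian bytes:
  [0]=0x1b  [1]=0xe7  [2]=0x7d  [3]=0x97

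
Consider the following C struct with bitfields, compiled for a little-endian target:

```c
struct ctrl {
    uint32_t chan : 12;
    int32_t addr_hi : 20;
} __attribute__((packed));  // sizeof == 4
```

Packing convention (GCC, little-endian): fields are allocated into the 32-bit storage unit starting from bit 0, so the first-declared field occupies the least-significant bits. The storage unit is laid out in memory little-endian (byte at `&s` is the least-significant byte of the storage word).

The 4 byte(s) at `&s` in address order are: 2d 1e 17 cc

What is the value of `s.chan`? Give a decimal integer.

3629

[0]=0x2d [1]=0x1e [2]=0x17 [3]=0xcc (little-endian) → word 0xcc171e2d
chan [0+:12] = (word>>0) & 0xfff = 3629  ←
addr_hi [12+:20] = (word>>12) & 0xfffff = 835953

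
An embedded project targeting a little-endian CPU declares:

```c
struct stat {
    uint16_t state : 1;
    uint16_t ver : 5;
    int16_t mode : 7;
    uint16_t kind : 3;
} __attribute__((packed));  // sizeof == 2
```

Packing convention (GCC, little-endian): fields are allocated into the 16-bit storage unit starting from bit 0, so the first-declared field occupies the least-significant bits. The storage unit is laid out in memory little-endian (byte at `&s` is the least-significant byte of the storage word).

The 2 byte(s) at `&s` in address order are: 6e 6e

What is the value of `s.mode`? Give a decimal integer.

57

[0]=0x6e [1]=0x6e (little-endian) → word 0x6e6e
state [0+:1] = (word>>0) & 0x1 = 0
ver [1+:5] = (word>>1) & 0x1f = 23
mode [6+:7] = (word>>6) & 0x7f = 57  ←
kind [13+:3] = (word>>13) & 0x7 = 3
mode signed 7b, MSB=0: value = 57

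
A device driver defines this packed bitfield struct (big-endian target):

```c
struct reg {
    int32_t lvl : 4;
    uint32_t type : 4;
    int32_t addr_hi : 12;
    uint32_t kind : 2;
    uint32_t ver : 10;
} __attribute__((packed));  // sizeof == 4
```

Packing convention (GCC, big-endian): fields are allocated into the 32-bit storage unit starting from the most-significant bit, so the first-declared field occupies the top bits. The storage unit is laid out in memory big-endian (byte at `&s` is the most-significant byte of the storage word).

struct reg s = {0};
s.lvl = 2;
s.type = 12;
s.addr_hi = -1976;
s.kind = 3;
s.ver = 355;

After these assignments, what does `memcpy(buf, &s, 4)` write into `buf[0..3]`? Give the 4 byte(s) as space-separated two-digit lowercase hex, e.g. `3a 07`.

2c 84 8d 63

lvl:4 = 2 → 0x2 << 28 → word 0x20000000
type:4 = 12 → 0xc << 24 → word 0x2c000000
addr_hi:12 = -1976 → 0x848 << 12 → word 0x2c848000
kind:2 = 3 → 0x3 << 10 → word 0x2c848c00
ver:10 = 355 → 0x163 << 0 → word 0x2c848d63
word = 0x2c848d63 → big-endian bytes:
  [0]=0x2c  [1]=0x84  [2]=0x8d  [3]=0x63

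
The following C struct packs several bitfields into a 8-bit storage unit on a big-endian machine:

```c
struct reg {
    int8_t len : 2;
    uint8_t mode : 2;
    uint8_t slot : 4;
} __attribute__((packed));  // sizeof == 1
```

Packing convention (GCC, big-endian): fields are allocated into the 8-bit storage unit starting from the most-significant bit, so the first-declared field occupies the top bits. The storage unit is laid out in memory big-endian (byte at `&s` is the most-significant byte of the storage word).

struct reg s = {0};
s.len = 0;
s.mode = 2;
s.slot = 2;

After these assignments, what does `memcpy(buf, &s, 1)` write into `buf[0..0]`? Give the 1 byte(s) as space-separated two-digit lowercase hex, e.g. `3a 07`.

len:2 = 0 → 0x0 << 6 → word 0x00
mode:2 = 2 → 0x2 << 4 → word 0x20
slot:4 = 2 → 0x2 << 0 → word 0x22
word = 0x22 → big-endian bytes:
  [0]=0x22

22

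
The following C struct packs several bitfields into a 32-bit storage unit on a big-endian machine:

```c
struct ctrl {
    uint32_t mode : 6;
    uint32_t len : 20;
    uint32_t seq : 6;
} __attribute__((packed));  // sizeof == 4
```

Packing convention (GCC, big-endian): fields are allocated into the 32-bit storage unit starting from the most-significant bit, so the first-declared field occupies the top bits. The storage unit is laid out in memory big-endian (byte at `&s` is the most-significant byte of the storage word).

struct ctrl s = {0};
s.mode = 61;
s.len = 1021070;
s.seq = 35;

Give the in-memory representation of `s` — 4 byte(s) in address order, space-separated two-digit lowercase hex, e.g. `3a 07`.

mode (6b) val=61 bits=0x3d at bit 26: 0xf4000000
len (20b) val=1021070 bits=0xf948e at bit 6: 0xf7e52380
seq (6b) val=35 bits=0x23 at bit 0: 0xf7e523a3
word = 0xf7e523a3 → big-endian bytes:
  [0]=0xf7  [1]=0xe5  [2]=0x23  [3]=0xa3

f7 e5 23 a3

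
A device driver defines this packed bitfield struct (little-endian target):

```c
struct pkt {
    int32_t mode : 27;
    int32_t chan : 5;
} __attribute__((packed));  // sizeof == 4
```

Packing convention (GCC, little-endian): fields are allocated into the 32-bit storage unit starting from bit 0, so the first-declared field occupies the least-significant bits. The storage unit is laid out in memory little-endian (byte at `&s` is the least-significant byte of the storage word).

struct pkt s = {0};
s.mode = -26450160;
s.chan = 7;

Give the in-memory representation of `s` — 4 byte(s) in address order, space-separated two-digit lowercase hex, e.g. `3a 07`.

[0+:27] mode=-26450160 & 0x7ffffff = 0x66c6710; word=0x066c6710
[27+:5] chan=7 & 0x1f = 0x7; word=0x3e6c6710
word = 0x3e6c6710 → little-endian bytes:
  [0]=0x10  [1]=0x67  [2]=0x6c  [3]=0x3e

10 67 6c 3e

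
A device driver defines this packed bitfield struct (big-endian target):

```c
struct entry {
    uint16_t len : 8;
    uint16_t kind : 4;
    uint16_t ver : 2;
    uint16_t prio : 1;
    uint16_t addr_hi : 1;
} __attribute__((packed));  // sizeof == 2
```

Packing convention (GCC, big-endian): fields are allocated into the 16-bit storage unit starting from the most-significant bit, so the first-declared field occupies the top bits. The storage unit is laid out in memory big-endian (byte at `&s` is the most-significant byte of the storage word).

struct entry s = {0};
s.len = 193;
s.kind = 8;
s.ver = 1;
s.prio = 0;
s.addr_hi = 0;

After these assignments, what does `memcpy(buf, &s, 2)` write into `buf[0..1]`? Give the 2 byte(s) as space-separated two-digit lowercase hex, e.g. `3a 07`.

[8+:8] len=193 & 0xff = 0xc1; word=0xc100
[4+:4] kind=8 & 0xf = 0x8; word=0xc180
[2+:2] ver=1 & 0x3 = 0x1; word=0xc184
[1+:1] prio=0 & 0x1 = 0x0; word=0xc184
[0+:1] addr_hi=0 & 0x1 = 0x0; word=0xc184
word = 0xc184 → big-endian bytes:
  [0]=0xc1  [1]=0x84

c1 84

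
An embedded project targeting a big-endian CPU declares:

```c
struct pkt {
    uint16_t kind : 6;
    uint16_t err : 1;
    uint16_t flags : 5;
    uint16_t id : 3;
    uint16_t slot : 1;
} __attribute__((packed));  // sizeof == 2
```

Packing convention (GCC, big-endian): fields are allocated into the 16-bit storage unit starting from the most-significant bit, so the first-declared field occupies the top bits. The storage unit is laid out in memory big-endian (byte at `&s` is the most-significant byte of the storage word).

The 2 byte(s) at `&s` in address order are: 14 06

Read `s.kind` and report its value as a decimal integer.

[0]=0x14 [1]=0x06 (big-endian) → word 0x1406
kind [10+:6] = (word>>10) & 0x3f = 5  ←
err [9+:1] = (word>>9) & 0x1 = 0
flags [4+:5] = (word>>4) & 0x1f = 0
id [1+:3] = (word>>1) & 0x7 = 3
slot [0+:1] = (word>>0) & 0x1 = 0

5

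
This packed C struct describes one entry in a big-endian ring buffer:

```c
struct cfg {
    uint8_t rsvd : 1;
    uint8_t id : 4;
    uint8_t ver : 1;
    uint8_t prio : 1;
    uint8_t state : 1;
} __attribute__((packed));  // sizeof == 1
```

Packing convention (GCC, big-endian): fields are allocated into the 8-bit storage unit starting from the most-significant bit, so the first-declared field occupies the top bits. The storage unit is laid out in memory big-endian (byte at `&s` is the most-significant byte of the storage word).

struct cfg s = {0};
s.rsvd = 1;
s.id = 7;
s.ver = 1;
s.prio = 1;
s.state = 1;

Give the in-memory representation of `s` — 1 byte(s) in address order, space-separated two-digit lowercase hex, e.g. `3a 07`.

bf

rsvd (1b) val=1 bits=0x1 at bit 7: 0x80
id (4b) val=7 bits=0x7 at bit 3: 0xb8
ver (1b) val=1 bits=0x1 at bit 2: 0xbc
prio (1b) val=1 bits=0x1 at bit 1: 0xbe
state (1b) val=1 bits=0x1 at bit 0: 0xbf
word = 0xbf → big-endian bytes:
  [0]=0xbf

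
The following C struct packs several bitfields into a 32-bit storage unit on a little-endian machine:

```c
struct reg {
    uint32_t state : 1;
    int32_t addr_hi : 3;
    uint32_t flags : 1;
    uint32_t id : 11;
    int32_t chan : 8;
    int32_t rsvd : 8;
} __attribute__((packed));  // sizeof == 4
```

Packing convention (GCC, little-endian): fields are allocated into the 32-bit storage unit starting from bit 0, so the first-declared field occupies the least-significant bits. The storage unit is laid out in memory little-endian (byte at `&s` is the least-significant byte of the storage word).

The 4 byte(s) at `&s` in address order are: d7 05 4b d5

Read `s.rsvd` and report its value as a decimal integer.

[0]=0xd7 [1]=0x05 [2]=0x4b [3]=0xd5 (little-endian) → word 0xd54b05d7
state:1 @ bit 0 → (0xd54b05d7>>0)&0x1 = 0x1
addr_hi:3 @ bit 1 → (0xd54b05d7>>1)&0x7 = 0x3
flags:1 @ bit 4 → (0xd54b05d7>>4)&0x1 = 0x1
id:11 @ bit 5 → (0xd54b05d7>>5)&0x7ff = 0x2e
chan:8 @ bit 16 → (0xd54b05d7>>16)&0xff = 0x4b
rsvd:8 @ bit 24 → (0xd54b05d7>>24)&0xff = 0xd5  ←
rsvd signed 8b, MSB=1: 213 - 256 = -43

-43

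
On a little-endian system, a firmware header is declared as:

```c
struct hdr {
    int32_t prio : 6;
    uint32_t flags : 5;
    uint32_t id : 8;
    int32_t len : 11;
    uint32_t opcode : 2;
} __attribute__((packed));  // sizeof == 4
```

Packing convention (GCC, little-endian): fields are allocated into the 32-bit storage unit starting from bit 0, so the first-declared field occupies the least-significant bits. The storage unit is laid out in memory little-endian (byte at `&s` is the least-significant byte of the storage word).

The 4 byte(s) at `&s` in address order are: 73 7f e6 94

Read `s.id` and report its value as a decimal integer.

[0]=0x73 [1]=0x7f [2]=0xe6 [3]=0x94 (little-endian) → word 0x94e67f73
prio [0+:6] = (word>>0) & 0x3f = 51
flags [6+:5] = (word>>6) & 0x1f = 29
id [11+:8] = (word>>11) & 0xff = 207  ←
len [19+:11] = (word>>19) & 0x7ff = 668
opcode [30+:2] = (word>>30) & 0x3 = 2

207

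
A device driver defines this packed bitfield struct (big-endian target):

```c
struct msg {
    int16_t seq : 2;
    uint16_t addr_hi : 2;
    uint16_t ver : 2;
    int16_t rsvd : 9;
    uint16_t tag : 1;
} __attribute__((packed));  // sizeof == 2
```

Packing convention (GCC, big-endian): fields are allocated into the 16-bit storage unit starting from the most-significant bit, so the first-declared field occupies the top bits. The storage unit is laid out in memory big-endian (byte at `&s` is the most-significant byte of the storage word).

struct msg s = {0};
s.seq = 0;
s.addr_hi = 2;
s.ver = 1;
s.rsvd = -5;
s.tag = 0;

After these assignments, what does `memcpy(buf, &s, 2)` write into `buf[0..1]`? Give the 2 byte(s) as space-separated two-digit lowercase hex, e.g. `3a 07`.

seq (2b) val=0 bits=0x0 at bit 14: 0x0000
addr_hi (2b) val=2 bits=0x2 at bit 12: 0x2000
ver (2b) val=1 bits=0x1 at bit 10: 0x2400
rsvd (9b) val=-5 bits=0x1fb at bit 1: 0x27f6
tag (1b) val=0 bits=0x0 at bit 0: 0x27f6
word = 0x27f6 → big-endian bytes:
  [0]=0x27  [1]=0xf6

27 f6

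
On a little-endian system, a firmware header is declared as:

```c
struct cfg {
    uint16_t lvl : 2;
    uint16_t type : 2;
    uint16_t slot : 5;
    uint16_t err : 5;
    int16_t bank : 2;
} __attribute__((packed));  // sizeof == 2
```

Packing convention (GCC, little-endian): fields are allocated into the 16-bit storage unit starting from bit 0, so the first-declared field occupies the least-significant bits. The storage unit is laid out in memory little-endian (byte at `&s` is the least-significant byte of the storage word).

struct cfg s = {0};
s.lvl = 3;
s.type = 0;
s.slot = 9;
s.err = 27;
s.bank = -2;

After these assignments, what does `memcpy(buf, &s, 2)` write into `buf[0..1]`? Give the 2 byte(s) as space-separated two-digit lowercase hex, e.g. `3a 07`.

93 b6

lvl:2 = 3 → 0x3 << 0 → word 0x0003
type:2 = 0 → 0x0 << 2 → word 0x0003
slot:5 = 9 → 0x9 << 4 → word 0x0093
err:5 = 27 → 0x1b << 9 → word 0x3693
bank:2 = -2 → 0x2 << 14 → word 0xb693
word = 0xb693 → little-endian bytes:
  [0]=0x93  [1]=0xb6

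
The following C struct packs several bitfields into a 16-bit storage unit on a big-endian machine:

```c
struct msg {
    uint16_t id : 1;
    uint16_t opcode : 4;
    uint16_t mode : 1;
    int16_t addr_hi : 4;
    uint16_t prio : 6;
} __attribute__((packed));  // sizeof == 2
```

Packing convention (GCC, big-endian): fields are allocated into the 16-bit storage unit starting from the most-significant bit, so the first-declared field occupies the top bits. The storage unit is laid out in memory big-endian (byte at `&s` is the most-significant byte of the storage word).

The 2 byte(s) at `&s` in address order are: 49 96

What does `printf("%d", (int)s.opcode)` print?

[0]=0x49 [1]=0x96 (big-endian) → word 0x4996
id:1 @ bit 15 → (0x4996>>15)&0x1 = 0x0
opcode:4 @ bit 11 → (0x4996>>11)&0xf = 0x9  ←
mode:1 @ bit 10 → (0x4996>>10)&0x1 = 0x0
addr_hi:4 @ bit 6 → (0x4996>>6)&0xf = 0x6
prio:6 @ bit 0 → (0x4996>>0)&0x3f = 0x16

9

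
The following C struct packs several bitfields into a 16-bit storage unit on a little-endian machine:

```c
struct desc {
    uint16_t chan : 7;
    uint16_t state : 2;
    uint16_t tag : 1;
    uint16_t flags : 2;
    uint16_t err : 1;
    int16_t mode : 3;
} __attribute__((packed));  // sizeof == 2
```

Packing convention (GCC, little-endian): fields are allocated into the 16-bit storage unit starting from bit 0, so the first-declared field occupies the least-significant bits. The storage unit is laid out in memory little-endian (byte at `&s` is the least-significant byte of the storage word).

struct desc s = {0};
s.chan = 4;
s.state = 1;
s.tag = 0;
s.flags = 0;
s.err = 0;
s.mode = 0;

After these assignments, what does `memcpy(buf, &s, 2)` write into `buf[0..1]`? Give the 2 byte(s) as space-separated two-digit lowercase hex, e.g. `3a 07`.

84 00

chan:7 = 4 → 0x4 << 0 → word 0x0004
state:2 = 1 → 0x1 << 7 → word 0x0084
tag:1 = 0 → 0x0 << 9 → word 0x0084
flags:2 = 0 → 0x0 << 10 → word 0x0084
err:1 = 0 → 0x0 << 12 → word 0x0084
mode:3 = 0 → 0x0 << 13 → word 0x0084
word = 0x0084 → little-endian bytes:
  [0]=0x84  [1]=0x00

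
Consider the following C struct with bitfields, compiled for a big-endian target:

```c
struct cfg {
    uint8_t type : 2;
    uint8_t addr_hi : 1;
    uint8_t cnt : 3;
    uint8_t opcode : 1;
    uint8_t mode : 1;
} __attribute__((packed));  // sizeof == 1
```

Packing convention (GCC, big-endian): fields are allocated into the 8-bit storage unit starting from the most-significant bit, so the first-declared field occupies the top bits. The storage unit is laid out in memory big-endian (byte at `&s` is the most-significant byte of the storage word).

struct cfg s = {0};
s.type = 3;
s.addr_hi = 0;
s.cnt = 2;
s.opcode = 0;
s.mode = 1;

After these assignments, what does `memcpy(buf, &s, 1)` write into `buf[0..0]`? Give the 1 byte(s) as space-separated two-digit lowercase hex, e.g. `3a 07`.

c9

[6+:2] type=3 & 0x3 = 0x3; word=0xc0
[5+:1] addr_hi=0 & 0x1 = 0x0; word=0xc0
[2+:3] cnt=2 & 0x7 = 0x2; word=0xc8
[1+:1] opcode=0 & 0x1 = 0x0; word=0xc8
[0+:1] mode=1 & 0x1 = 0x1; word=0xc9
word = 0xc9 → big-endian bytes:
  [0]=0xc9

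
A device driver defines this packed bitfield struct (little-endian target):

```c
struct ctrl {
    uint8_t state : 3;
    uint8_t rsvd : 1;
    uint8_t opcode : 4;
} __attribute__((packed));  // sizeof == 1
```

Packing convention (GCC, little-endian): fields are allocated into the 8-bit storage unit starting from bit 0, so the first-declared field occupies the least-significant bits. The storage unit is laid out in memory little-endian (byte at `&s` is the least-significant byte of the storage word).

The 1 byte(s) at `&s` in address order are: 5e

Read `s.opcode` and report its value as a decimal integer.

5

[0]=0x5e (little-endian) → word 0x5e
state [0+:3] = (word>>0) & 0x7 = 6
rsvd [3+:1] = (word>>3) & 0x1 = 1
opcode [4+:4] = (word>>4) & 0xf = 5  ←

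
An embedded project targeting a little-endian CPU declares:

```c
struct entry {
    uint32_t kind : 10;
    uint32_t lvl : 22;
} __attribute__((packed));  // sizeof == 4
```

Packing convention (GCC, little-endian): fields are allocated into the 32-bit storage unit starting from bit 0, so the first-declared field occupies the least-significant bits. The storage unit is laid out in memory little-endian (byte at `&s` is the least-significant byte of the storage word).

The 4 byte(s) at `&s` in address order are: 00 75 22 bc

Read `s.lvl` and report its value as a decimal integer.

3082397

[0]=0x00 [1]=0x75 [2]=0x22 [3]=0xbc (little-endian) → word 0xbc227500
kind:10 @ bit 0 → (0xbc227500>>0)&0x3ff = 0x100
lvl:22 @ bit 10 → (0xbc227500>>10)&0x3fffff = 0x2f089d  ←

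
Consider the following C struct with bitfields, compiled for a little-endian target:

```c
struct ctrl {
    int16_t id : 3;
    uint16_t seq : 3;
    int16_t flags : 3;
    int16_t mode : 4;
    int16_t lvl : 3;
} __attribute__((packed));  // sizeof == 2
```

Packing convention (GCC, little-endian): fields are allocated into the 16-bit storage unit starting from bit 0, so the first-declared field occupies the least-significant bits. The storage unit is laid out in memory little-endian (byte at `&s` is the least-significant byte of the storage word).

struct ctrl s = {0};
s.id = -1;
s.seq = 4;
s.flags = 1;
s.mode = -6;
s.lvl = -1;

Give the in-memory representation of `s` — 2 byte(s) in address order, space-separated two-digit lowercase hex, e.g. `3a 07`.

id (3b) val=-1 bits=0x7 at bit 0: 0x0007
seq (3b) val=4 bits=0x4 at bit 3: 0x0027
flags (3b) val=1 bits=0x1 at bit 6: 0x0067
mode (4b) val=-6 bits=0xa at bit 9: 0x1467
lvl (3b) val=-1 bits=0x7 at bit 13: 0xf467
word = 0xf467 → little-endian bytes:
  [0]=0x67  [1]=0xf4

67 f4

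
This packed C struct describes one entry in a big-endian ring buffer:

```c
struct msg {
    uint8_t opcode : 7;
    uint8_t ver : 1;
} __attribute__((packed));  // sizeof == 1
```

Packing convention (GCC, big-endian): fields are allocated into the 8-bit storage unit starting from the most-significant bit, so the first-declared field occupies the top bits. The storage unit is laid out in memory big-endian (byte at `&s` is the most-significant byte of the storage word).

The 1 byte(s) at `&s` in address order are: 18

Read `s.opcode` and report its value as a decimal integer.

12

[0]=0x18 (big-endian) → word 0x18
opcode [1+:7] = (word>>1) & 0x7f = 12  ←
ver [0+:1] = (word>>0) & 0x1 = 0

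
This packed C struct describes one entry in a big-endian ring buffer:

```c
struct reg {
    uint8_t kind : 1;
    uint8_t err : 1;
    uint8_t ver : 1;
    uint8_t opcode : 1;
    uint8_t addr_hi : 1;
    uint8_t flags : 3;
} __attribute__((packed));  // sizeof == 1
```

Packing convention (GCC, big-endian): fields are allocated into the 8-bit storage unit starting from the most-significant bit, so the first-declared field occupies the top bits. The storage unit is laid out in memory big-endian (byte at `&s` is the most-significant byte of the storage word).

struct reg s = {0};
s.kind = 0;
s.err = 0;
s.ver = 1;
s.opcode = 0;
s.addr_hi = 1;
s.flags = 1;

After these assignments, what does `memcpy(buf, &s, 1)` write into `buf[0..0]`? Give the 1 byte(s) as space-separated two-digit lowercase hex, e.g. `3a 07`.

[7+:1] kind=0 & 0x1 = 0x0; word=0x00
[6+:1] err=0 & 0x1 = 0x0; word=0x00
[5+:1] ver=1 & 0x1 = 0x1; word=0x20
[4+:1] opcode=0 & 0x1 = 0x0; word=0x20
[3+:1] addr_hi=1 & 0x1 = 0x1; word=0x28
[0+:3] flags=1 & 0x7 = 0x1; word=0x29
word = 0x29 → big-endian bytes:
  [0]=0x29

29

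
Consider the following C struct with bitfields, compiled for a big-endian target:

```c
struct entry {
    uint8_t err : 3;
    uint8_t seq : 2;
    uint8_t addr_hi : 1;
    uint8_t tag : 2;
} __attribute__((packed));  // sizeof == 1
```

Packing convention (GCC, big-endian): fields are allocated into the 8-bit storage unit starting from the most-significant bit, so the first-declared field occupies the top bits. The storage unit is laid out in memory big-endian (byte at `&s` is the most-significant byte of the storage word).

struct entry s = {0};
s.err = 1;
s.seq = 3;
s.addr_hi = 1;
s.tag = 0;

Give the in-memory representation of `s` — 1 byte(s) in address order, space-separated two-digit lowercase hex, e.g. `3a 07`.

3c

err (3b) val=1 bits=0x1 at bit 5: 0x20
seq (2b) val=3 bits=0x3 at bit 3: 0x38
addr_hi (1b) val=1 bits=0x1 at bit 2: 0x3c
tag (2b) val=0 bits=0x0 at bit 0: 0x3c
word = 0x3c → big-endian bytes:
  [0]=0x3c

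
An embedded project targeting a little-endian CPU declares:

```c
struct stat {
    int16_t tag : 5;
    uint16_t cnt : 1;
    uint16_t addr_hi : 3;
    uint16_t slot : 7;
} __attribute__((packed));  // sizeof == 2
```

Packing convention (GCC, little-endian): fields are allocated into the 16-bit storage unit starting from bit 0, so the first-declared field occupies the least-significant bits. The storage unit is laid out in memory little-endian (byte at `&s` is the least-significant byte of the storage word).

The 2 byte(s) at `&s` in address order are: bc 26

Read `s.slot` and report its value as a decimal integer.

19

[0]=0xbc [1]=0x26 (little-endian) → word 0x26bc
tag [0+:5] = (word>>0) & 0x1f = 28
cnt [5+:1] = (word>>5) & 0x1 = 1
addr_hi [6+:3] = (word>>6) & 0x7 = 2
slot [9+:7] = (word>>9) & 0x7f = 19  ←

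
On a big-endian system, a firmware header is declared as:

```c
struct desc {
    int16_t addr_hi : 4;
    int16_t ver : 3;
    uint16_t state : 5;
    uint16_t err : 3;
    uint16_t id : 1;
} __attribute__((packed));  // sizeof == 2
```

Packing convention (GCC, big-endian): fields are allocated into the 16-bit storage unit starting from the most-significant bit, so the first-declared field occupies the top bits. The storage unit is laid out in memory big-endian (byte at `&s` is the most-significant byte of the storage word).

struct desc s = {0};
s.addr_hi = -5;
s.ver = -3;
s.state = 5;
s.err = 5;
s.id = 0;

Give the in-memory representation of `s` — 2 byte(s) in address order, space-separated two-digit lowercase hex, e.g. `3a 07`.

ba 5a

addr_hi:4 = -5 → 0xb << 12 → word 0xb000
ver:3 = -3 → 0x5 << 9 → word 0xba00
state:5 = 5 → 0x5 << 4 → word 0xba50
err:3 = 5 → 0x5 << 1 → word 0xba5a
id:1 = 0 → 0x0 << 0 → word 0xba5a
word = 0xba5a → big-endian bytes:
  [0]=0xba  [1]=0x5a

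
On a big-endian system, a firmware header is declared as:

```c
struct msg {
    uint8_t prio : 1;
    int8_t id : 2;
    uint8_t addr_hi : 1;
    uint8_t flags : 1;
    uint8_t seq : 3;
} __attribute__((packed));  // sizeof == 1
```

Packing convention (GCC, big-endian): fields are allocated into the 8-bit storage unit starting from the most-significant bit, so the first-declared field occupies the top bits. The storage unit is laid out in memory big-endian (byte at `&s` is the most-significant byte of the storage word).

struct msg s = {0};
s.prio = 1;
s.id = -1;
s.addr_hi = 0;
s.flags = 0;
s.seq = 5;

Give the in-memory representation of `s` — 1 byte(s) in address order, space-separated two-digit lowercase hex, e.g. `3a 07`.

prio:1 = 1 → 0x1 << 7 → word 0x80
id:2 = -1 → 0x3 << 5 → word 0xe0
addr_hi:1 = 0 → 0x0 << 4 → word 0xe0
flags:1 = 0 → 0x0 << 3 → word 0xe0
seq:3 = 5 → 0x5 << 0 → word 0xe5
word = 0xe5 → big-endian bytes:
  [0]=0xe5

e5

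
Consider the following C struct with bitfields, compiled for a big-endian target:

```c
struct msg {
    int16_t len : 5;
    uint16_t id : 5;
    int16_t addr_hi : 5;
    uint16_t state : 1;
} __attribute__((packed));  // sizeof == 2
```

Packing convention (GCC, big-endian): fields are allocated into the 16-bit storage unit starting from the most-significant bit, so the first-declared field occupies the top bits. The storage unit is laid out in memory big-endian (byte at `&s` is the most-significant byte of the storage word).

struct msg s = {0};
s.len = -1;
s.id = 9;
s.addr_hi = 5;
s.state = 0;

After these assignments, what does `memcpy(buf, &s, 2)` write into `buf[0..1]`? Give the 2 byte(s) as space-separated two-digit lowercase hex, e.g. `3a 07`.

fa 4a

len:5 = -1 → 0x1f << 11 → word 0xf800
id:5 = 9 → 0x9 << 6 → word 0xfa40
addr_hi:5 = 5 → 0x5 << 1 → word 0xfa4a
state:1 = 0 → 0x0 << 0 → word 0xfa4a
word = 0xfa4a → big-endian bytes:
  [0]=0xfa  [1]=0x4a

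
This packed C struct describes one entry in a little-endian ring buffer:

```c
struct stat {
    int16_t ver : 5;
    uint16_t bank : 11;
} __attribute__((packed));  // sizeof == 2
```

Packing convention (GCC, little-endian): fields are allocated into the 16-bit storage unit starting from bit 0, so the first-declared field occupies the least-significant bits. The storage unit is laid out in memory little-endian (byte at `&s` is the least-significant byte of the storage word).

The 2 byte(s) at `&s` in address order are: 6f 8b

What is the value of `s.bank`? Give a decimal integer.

1115

[0]=0x6f [1]=0x8b (little-endian) → word 0x8b6f
ver [0+:5] = (word>>0) & 0x1f = 15
bank [5+:11] = (word>>5) & 0x7ff = 1115  ←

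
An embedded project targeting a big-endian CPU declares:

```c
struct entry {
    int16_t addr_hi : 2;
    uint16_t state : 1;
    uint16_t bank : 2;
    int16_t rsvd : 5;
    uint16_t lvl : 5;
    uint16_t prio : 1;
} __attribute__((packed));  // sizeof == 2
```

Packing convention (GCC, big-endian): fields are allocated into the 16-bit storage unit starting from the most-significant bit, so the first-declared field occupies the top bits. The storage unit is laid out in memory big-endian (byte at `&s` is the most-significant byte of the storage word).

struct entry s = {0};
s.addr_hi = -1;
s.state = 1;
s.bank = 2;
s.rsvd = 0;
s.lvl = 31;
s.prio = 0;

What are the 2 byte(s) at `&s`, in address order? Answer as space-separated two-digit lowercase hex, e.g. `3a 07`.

addr_hi (2b) val=-1 bits=0x3 at bit 14: 0xc000
state (1b) val=1 bits=0x1 at bit 13: 0xe000
bank (2b) val=2 bits=0x2 at bit 11: 0xf000
rsvd (5b) val=0 bits=0x0 at bit 6: 0xf000
lvl (5b) val=31 bits=0x1f at bit 1: 0xf03e
prio (1b) val=0 bits=0x0 at bit 0: 0xf03e
word = 0xf03e → big-endian bytes:
  [0]=0xf0  [1]=0x3e

f0 3e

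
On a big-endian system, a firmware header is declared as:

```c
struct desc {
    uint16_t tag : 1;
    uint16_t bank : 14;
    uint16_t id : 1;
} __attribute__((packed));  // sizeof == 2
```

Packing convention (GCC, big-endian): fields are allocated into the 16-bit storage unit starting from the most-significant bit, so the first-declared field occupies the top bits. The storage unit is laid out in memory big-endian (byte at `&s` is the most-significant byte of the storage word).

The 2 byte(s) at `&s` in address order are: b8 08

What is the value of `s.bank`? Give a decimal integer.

7172

[0]=0xb8 [1]=0x08 (big-endian) → word 0xb808
tag:1 @ bit 15 → (0xb808>>15)&0x1 = 0x1
bank:14 @ bit 1 → (0xb808>>1)&0x3fff = 0x1c04  ←
id:1 @ bit 0 → (0xb808>>0)&0x1 = 0x0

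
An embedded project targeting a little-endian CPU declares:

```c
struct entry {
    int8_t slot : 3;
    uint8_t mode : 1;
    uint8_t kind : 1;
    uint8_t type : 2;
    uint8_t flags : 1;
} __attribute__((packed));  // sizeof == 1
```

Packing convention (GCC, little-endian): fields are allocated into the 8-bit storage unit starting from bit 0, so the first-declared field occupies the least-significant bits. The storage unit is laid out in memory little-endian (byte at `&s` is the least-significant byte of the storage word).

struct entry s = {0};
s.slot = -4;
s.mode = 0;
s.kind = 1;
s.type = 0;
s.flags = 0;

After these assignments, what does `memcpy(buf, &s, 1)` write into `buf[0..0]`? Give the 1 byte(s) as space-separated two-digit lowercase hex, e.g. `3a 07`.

14

[0+:3] slot=-4 & 0x7 = 0x4; word=0x04
[3+:1] mode=0 & 0x1 = 0x0; word=0x04
[4+:1] kind=1 & 0x1 = 0x1; word=0x14
[5+:2] type=0 & 0x3 = 0x0; word=0x14
[7+:1] flags=0 & 0x1 = 0x0; word=0x14
word = 0x14 → little-endian bytes:
  [0]=0x14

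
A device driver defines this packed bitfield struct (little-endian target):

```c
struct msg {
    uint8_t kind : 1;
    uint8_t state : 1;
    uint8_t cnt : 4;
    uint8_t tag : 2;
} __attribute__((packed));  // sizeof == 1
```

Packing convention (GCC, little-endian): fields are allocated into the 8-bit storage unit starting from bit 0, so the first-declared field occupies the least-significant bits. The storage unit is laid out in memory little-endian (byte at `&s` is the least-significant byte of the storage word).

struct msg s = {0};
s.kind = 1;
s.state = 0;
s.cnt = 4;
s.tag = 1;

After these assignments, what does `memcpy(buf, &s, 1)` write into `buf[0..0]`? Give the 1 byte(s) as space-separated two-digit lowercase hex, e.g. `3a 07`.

51

kind (1b) val=1 bits=0x1 at bit 0: 0x01
state (1b) val=0 bits=0x0 at bit 1: 0x01
cnt (4b) val=4 bits=0x4 at bit 2: 0x11
tag (2b) val=1 bits=0x1 at bit 6: 0x51
word = 0x51 → little-endian bytes:
  [0]=0x51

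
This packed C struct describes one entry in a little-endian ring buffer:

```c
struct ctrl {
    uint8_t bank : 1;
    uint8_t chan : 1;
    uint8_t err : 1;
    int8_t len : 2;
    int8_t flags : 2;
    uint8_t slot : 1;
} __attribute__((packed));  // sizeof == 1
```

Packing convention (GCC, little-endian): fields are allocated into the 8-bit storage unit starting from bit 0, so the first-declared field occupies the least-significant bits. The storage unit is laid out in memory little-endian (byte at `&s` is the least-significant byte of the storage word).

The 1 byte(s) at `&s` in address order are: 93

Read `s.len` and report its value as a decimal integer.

[0]=0x93 (little-endian) → word 0x93
bank [0+:1] = (word>>0) & 0x1 = 1
chan [1+:1] = (word>>1) & 0x1 = 1
err [2+:1] = (word>>2) & 0x1 = 0
len [3+:2] = (word>>3) & 0x3 = 2  ←
flags [5+:2] = (word>>5) & 0x3 = 0
slot [7+:1] = (word>>7) & 0x1 = 1
len signed 2b, MSB=1: 2 - 4 = -2

-2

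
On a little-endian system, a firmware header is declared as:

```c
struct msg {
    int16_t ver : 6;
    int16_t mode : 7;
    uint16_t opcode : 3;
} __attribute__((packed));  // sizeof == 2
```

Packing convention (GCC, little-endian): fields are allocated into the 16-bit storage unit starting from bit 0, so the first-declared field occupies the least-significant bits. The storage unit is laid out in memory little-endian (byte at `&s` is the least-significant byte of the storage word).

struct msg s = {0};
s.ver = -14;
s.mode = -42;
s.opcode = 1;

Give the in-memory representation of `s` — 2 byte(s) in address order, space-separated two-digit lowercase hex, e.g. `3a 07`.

ver (6b) val=-14 bits=0x32 at bit 0: 0x0032
mode (7b) val=-42 bits=0x56 at bit 6: 0x15b2
opcode (3b) val=1 bits=0x1 at bit 13: 0x35b2
word = 0x35b2 → little-endian bytes:
  [0]=0xb2  [1]=0x35

b2 35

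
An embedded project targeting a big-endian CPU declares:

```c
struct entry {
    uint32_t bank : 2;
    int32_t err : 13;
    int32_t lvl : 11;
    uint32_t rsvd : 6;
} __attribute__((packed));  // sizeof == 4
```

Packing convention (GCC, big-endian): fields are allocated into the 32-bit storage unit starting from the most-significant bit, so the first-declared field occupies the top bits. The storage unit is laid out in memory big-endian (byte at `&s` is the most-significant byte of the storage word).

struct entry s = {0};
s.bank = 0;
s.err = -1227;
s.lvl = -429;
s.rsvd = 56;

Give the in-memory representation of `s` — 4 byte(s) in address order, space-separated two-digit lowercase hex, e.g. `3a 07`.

bank (2b) val=0 bits=0x0 at bit 30: 0x00000000
err (13b) val=-1227 bits=0x1b35 at bit 17: 0x366a0000
lvl (11b) val=-429 bits=0x653 at bit 6: 0x366b94c0
rsvd (6b) val=56 bits=0x38 at bit 0: 0x366b94f8
word = 0x366b94f8 → big-endian bytes:
  [0]=0x36  [1]=0x6b  [2]=0x94  [3]=0xf8

36 6b 94 f8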